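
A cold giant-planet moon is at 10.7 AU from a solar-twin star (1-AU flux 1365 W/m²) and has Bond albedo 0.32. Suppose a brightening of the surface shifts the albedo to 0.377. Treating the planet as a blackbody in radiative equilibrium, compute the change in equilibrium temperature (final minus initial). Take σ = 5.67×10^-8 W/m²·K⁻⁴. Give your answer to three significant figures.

-1.67 K

Flux at the orbit: S = 1365/(10.7)² = 11.92 W/m².
With α = 0.32, T₁ = 77.32 K.
With α = 0.377, T₂ = 75.65 K.
ΔT = T₂ − T₁ = -1.674 K.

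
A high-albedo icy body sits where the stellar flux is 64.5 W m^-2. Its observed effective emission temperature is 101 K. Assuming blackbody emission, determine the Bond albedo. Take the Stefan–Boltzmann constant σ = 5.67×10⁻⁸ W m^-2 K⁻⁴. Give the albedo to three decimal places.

From σT⁴ = S(1−α)/4 we invert for α: 1−α = 4σT⁴/S.
4σT⁴ = 4·5.67×10⁻⁸·(101)⁴ = 23.60 W m^-2.
1−α = 23.60/64.50 = 0.3659, so α = 0.6341.

0.634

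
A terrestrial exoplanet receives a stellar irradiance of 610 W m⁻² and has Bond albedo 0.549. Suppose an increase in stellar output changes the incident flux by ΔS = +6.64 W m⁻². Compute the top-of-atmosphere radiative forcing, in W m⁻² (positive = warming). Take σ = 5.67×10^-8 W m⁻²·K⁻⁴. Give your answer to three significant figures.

0.749 W m⁻²

Only a fraction (1−α) is absorbed and it's spread over 4πR², so ΔF = (1−α)ΔS/4 = 0.7487 W m⁻².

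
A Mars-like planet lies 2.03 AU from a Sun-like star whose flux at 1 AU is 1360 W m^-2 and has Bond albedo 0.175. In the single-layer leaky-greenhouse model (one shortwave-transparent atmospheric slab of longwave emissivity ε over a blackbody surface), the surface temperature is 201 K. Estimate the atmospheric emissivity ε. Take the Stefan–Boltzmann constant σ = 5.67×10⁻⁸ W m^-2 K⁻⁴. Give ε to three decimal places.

0.529

Irradiance scales as 1/d², so S = 1360 W m^-2 × (1/2.03)² = 330.0 W m^-2.
Effective temperature: T_e = [S(1−α)/(4σ)]^(1/4) = 186.1 K.
T_s⁴ = T_e⁴·2/(2−ε) → ε = 2 − 2(T_e/T_s)⁴ = 2 − 2·(186.1/201)⁴ = 0.5290.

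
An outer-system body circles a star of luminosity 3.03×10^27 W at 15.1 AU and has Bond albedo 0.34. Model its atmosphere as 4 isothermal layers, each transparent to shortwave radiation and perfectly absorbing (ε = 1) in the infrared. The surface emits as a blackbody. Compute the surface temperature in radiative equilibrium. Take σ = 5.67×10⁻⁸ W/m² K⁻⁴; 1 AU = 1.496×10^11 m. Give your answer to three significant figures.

Orbital distance: d = 15.1 AU = 2.259×10^12 m.
Flux at the orbit: S = L/(4πd²) = 3.03×10^27/(4π·(2.26×10^12)²) = 47.25 W/m².
Top-of-atmosphere balance: σT_e⁴ = S(1−α)/4 = 7.796 W/m² → T_e = 108.3 K.
For an N-layer opaque stack, T_s⁴ = (N+1)T_e⁴, hence T_s = (5)^(1/4)×108.3 K = 161.9 K.

162 kelvin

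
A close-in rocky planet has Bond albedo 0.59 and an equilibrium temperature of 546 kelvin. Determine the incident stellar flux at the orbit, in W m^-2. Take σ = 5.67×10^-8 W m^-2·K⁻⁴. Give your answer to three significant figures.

49200 W m^-2

From S(1−α)/4 = σT⁴: S = 4σT⁴/(1−α).
The emitted flux is σT⁴ = 5039 W m^-2.
So S = 4×5039/(1−0.59) = 49160 W m^-2.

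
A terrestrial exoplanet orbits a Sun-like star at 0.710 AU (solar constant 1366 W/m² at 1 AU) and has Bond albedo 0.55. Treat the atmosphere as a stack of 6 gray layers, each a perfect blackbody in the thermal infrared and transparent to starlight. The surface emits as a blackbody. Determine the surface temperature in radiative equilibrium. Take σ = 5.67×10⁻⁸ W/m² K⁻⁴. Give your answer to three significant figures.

Irradiance scales as 1/d², so S = 1366 W/m² × (1/0.710)² = 2710 W/m².
OLR = S(1−α)/4 = 304.9 W/m²; the top layer radiates at T_e = 270.8 K.
Layer-by-layer balance gives σT_s⁴ = (N+1)σT_e⁴, so T_s = 7^¼·270.8 = 440.5 K.

440 K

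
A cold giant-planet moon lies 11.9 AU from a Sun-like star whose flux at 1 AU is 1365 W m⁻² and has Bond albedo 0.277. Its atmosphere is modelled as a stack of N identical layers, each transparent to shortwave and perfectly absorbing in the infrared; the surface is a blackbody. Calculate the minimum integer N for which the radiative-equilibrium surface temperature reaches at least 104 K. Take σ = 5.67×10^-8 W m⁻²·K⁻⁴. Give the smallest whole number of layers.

3

Flux at the orbit: S = 1365/(11.9)² = 9.639 W m⁻².
The effective emission temperature is T_e = [S(1−α)/(4σ)]^¼ = 74.45 K.
Since T_s⁴ = (N+1)T_e⁴, we need N ≥ (T_s/T_e)⁴ − 1 = 2.807.
The minimum whole number is N = 3.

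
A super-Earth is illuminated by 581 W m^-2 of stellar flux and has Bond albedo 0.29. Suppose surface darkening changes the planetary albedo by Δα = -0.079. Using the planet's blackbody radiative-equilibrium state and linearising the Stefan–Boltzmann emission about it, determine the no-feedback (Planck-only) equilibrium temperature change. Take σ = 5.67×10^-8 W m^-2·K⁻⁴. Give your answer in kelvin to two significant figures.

5.7 K

Reference equilibrium: T_e = [S(1−α)/(4σ)]^(1/4) = 206.5 K.
TOA radiative forcing: ΔF = −S·Δα/4 = −581.0·(-0.079)/4 = 11.47 W m^-2.
Planck response: λ_P = 4σT_e³ = 4·5.67×10⁻⁸·(206.5)³ = 1.997 W m^-2/K.
Hence the no-feedback warming is ΔF/(4σT_e³) = 5.74 K.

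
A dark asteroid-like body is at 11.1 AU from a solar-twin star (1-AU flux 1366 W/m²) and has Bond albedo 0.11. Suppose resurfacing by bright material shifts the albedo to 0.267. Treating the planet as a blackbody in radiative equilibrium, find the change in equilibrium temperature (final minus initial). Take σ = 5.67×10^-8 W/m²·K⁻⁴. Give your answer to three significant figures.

By the inverse-square law, S = 1366/11.1² = 11.09 W/m².
With α = 0.11, T₁ = 81.22 K.
With α = 0.267, T₂ = 77.37 K.
ΔT = T₂ − T₁ = -3.846 K.

-3.85 kelvin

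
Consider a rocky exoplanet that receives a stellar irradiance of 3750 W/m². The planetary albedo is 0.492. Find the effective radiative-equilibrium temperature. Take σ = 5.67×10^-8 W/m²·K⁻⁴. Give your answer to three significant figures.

Absorbed flux (global mean): S(1−α)/4 = 3750·0.508/4 = 476.2 W/m².
In equilibrium σT⁴ equals this, so T = 302.7 K.

303 K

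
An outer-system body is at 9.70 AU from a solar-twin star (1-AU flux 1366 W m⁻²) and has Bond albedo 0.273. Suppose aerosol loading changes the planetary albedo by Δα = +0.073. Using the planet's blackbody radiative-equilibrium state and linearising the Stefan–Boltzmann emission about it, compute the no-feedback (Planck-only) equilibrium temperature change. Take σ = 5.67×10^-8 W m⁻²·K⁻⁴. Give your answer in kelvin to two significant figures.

-2.1 K

Flux at the orbit: S = 1366/(9.70)² = 14.52 W m⁻².
Reference equilibrium: T_e = [S(1−α)/(4σ)]^(1/4) = 82.59 K.
TOA radiative forcing: ΔF = −S·Δα/4 = −14.52·(+0.073)/4 = -0.2650 W m⁻².
The Planck feedback parameter is 4σT_e³ = 0.1278 W m⁻²/K.
Hence the no-feedback warming is ΔF/(4σT_e³) = -2.07 K.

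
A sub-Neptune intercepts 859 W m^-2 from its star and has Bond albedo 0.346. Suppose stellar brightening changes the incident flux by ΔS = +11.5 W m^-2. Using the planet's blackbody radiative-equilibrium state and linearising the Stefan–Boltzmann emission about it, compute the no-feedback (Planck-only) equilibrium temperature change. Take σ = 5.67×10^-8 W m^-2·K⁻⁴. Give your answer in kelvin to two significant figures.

The baseline emission temperature is T_e = 223.1 K.
ΔF = Δ[S(1−α)]/4 = (1−0.346)·+11.5/4 = 1.880 W m^-2.
Planck response: λ_P = 4σT_e³ = 4·5.67×10⁻⁸·(223.1)³ = 2.518 W m^-2/K.
ΔT₀ = ΔF/λ_P = 1.880/2.518 = 0.747 K.

0.75 K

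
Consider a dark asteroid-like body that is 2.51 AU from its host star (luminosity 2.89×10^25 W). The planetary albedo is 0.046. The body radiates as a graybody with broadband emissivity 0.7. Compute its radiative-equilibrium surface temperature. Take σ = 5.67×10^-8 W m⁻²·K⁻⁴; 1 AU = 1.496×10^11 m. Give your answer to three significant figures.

99.5 K

Orbital distance: d = 2.51 AU = 3.755×10^11 m.
S = L/(4πd²) = 16.31 W m⁻².
The planet absorbs (1−α)S over its disc πR² and re-emits over 4πR², so the mean absorbed flux is (1−0.046)·16.31/4 = 3.890 W m⁻².
Radiative balance εσT⁴ = 3.890 gives T = [3.890/(0.7·σ)]^(1/4) = 99.50 K.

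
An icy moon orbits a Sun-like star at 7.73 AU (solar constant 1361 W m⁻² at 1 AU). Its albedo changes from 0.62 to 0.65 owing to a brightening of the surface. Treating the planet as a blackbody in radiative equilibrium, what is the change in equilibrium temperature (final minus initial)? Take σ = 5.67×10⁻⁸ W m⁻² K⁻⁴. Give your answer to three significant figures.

Flux at the orbit: S = 1361/(7.73)² = 22.78 W m⁻².
Initial: T₁ = [S(1−0.62)/(4σ)]^(1/4) = 78.60 K.
With α = 0.65, T₂ = 77.00 K.
Change: 77.00 − 78.60 = -1.599 K.

-1.60 K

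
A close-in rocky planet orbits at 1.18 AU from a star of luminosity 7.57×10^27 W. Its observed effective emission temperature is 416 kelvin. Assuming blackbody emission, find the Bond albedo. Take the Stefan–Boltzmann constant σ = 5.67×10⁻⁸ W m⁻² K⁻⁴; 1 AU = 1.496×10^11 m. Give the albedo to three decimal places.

Orbital distance: d = 1.18 AU = 1.765×10^11 m.
S = L/(4πd²) = 19330 W m⁻².
Rearranging the radiative balance, α = 1 − 4σT⁴/S.
4σT⁴ = 4·5.67×10⁻⁸·(416)⁴ = 6792 W m⁻².
1−α = 6792/19330 = 0.3514, so α = 0.6486.

0.649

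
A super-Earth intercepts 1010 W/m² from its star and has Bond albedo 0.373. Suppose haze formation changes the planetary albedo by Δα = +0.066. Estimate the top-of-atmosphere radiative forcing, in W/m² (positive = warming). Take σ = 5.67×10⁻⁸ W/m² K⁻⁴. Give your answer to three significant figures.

TOA radiative forcing: ΔF = −S·Δα/4 = −1010·(+0.066)/4 = -16.66 W/m².

-16.7 W/m²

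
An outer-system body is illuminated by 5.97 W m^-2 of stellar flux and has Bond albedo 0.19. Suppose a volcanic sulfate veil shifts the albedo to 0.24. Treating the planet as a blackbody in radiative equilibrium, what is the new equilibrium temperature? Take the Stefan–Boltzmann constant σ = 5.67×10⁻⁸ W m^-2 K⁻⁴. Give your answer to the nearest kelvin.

67 K

New equilibrium: T₂ = [(1−0.24)·5.970/(4σ)]^(1/4) = 66.88 K.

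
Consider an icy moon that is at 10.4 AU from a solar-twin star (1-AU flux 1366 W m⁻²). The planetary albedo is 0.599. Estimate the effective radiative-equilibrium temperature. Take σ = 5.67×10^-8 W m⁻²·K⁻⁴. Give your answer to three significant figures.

Irradiance scales as 1/d², so S = 1366 W m⁻² × (1/10.4)² = 12.63 W m⁻².
Absorbed flux (global mean): S(1−α)/4 = 12.63·0.401/4 = 1.266 W m⁻².
Balancing against σT⁴: T = (1.266/5.67×10⁻⁸)^(1/4) = 68.74 K.

68.7 K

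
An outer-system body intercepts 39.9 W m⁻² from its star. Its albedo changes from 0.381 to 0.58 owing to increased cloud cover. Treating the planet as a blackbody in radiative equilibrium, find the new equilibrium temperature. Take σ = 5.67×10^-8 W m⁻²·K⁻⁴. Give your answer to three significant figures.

T₂ = [S(1−α₂)/(4σ)]^(1/4) = [39.90·0.42/(4σ)]^(1/4) = 92.71 K.

92.7 kelvin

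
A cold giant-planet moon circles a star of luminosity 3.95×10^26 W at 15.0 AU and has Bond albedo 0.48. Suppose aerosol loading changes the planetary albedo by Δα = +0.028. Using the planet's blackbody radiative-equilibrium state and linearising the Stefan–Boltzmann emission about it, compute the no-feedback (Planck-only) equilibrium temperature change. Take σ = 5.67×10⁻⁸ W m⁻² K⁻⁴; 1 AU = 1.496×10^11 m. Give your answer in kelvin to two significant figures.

-0.83 K

d = 15.0 × 1.496×10^11 m = 2.244×10^12 m.
S = L/(4πd²) = 6.242 W m⁻².
Reference equilibrium: T_e = [S(1−α)/(4σ)]^(1/4) = 61.51 K.
ΔF = −(S/4)Δα = −(6.242/4)×(+0.028) = -0.04370 W m⁻².
Linearising σT⁴ gives d(σT⁴)/dT = 4σT_e³ = 0.05277 W m⁻² per K.
ΔT₀ = ΔF/λ_P = -0.04370/0.05277 = -0.828 K.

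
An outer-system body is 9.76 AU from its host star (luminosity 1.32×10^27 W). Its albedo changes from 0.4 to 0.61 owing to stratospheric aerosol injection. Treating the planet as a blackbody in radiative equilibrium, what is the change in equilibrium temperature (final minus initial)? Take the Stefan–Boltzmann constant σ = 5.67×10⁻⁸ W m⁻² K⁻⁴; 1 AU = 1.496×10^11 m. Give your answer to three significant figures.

d = 9.76 × 1.496×10^11 m = 1.460×10^12 m.
S = L/(4πd²) = 49.27 W m⁻².
Initial: T₁ = [S(1−0.4)/(4σ)]^(1/4) = 106.9 K.
Final:   T₂ = [S(1−0.61)/(4σ)]^(1/4) = 95.94 K.
ΔT = T₂ − T₁ = -10.91 K.

-10.9 K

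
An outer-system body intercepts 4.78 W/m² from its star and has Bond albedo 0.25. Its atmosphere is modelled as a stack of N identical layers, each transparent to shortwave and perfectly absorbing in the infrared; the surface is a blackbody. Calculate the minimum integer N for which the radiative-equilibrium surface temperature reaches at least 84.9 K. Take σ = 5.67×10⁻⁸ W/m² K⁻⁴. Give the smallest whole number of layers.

The effective emission temperature is T_e = [S(1−α)/(4σ)]^¼ = 63.05 K.
Since T_s⁴ = (N+1)T_e⁴, we need N ≥ (T_s/T_e)⁴ − 1 = 2.287.
So N ≥ 2.287; the smallest integer is N = 3.

3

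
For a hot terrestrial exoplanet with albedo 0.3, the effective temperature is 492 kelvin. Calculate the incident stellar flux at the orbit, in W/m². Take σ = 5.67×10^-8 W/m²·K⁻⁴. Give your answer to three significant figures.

19000 W/m²

From S(1−α)/4 = σT⁴: S = 4σT⁴/(1−α).
The emitted flux is σT⁴ = 3322 W/m².
So S = 4×3322/(1−0.3) = 18980 W/m².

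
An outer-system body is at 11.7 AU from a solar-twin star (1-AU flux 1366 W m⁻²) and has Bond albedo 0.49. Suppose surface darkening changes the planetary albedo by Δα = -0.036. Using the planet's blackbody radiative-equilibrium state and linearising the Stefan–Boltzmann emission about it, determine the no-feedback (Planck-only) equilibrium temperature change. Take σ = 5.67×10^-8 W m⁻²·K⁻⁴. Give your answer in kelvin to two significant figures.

1.2 K

By the inverse-square law, S = 1366/11.7² = 9.979 W m⁻².
Unperturbed T_e = [9.979·(1−0.49)/(4σ)]^¼ = 68.83 K.
ΔF = −(S/4)Δα = −(9.979/4)×(-0.036) = 0.08981 W m⁻².
Linearising σT⁴ gives d(σT⁴)/dT = 4σT_e³ = 0.07394 W m⁻² per K.
ΔT₀ = ΔF/λ_P = 0.08981/0.07394 = 1.21 K.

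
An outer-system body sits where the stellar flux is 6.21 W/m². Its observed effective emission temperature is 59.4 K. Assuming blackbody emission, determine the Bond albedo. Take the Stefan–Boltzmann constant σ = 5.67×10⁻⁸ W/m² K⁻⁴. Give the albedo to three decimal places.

From σT⁴ = S(1−α)/4 we invert for α: 1−α = 4σT⁴/S.
σT⁴ = 0.7059 W/m², so 4σT⁴ = 2.824 W/m².
Hence α = 1 − 2.824/6.210 = 0.5453.

0.545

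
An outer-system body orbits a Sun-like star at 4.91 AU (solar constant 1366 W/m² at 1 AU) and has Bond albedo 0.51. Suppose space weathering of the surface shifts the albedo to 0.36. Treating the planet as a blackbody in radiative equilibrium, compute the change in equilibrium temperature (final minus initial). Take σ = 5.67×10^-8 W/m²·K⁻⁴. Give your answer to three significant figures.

By the inverse-square law, S = 1366/4.91² = 56.66 W/m².
With α = 0.51, T₁ = 105.2 K.
Final:   T₂ = [S(1−0.36)/(4σ)]^(1/4) = 112.4 K.
ΔT = T₂ − T₁ = 7.263 K.

7.26 K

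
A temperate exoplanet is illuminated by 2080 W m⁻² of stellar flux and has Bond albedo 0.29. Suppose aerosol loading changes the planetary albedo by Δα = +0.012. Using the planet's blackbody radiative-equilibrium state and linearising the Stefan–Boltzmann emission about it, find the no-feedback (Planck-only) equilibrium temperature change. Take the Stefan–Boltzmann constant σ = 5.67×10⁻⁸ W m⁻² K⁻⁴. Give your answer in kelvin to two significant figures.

-1.2 K

Reference equilibrium: T_e = [S(1−α)/(4σ)]^(1/4) = 284.1 K.
TOA radiative forcing: ΔF = −S·Δα/4 = −2080·(+0.012)/4 = -6.240 W m⁻².
Linearising σT⁴ gives d(σT⁴)/dT = 4σT_e³ = 5.199 W m⁻² per K.
Hence the no-feedback warming is ΔF/(4σT_e³) = -1.20 K.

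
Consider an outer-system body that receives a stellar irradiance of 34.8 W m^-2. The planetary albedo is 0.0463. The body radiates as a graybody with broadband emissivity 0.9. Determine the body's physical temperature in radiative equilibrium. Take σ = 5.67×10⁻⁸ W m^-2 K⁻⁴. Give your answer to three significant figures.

Absorbed flux (global mean): S(1−α)/4 = 34.80·0.954/4 = 8.297 W m^-2.
Radiative balance εσT⁴ = 8.297 gives T = [8.297/(0.9·σ)]^(1/4) = 112.9 K.

113 K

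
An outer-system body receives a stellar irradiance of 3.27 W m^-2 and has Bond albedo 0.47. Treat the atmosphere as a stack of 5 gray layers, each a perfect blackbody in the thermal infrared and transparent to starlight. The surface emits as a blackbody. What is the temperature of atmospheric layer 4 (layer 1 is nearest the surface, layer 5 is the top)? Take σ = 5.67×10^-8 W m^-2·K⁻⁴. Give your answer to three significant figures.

OLR = S(1−α)/4 = 0.4333 W m^-2; the top layer radiates at T_e = 52.58 K.
In the N-layer model, layer k (counted from the surface) has T_k = (N+1−k)^(1/4)·T_e.
T_4 = (2)^(1/4)·52.58 = 62.52 K.

62.5 kelvin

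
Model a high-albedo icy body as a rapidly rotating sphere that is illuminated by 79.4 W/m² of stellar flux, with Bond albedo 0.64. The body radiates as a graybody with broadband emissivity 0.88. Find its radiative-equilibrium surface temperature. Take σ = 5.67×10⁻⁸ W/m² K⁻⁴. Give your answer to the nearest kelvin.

Absorbed flux (global mean): S(1−α)/4 = 79.40·0.36/4 = 7.146 W/m².
Radiative balance εσT⁴ = 7.146 gives T = [7.146/(0.88·σ)]^(1/4) = 109.4 K.

109 K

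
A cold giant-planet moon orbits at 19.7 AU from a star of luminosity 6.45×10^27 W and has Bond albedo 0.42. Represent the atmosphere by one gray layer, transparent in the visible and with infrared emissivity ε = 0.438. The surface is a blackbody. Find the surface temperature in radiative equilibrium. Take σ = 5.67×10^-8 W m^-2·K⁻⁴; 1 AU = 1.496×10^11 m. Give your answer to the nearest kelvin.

d = 19.7 × 1.496×10^11 m = 2.947×10^12 m.
S = L/(4πd²) = 59.10 W m^-2.
The planet radiates to space at T_e = [S(1−α)/(4σ)]^(1/4) = 110.9 K.
Surface balance with a leaky layer gives σT_s⁴ = σT_e⁴·2/(2−ε), so T_s = T_e·[2/(2−0.438)]^(1/4) = 117.9 K.

118 K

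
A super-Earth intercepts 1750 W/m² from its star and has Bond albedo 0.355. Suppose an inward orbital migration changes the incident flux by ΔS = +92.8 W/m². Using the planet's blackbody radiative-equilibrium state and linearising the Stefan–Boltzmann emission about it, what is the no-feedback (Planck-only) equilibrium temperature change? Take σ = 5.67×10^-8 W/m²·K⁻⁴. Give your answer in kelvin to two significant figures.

The baseline emission temperature is T_e = 265.6 K.
Only a fraction (1−α) is absorbed and it's spread over 4πR², so ΔF = (1−α)ΔS/4 = 14.96 W/m².
Planck response: λ_P = 4σT_e³ = 4·5.67×10⁻⁸·(265.6)³ = 4.250 W/m²/K.
ΔT₀ = ΔF/λ_P = 14.96/4.250 = 3.52 K.

3.5 kelvin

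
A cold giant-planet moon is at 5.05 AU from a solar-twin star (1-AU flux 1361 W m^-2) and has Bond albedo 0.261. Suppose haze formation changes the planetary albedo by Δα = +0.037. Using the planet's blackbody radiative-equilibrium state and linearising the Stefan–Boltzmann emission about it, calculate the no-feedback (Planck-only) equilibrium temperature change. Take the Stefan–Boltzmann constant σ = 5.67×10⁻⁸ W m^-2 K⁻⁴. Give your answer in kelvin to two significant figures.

Flux at the orbit: S = 1361/(5.05)² = 53.37 W m^-2.
The baseline emission temperature is T_e = 114.8 K.
The change in absorbed flux is Δ[S(1−α)/4] = −SΔα/4 = -0.4936 W m^-2.
The Planck feedback parameter is 4σT_e³ = 0.3434 W m^-2/K.
So ΔT₀ = -0.4936/0.3434 = -1.44 K.

-1.4 kelvin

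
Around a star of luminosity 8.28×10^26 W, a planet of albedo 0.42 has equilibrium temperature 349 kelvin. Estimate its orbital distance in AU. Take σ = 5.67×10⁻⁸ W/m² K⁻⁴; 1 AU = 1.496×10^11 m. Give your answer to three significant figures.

Energy balance gives S = 4σT⁴/(1−α) = 5801 W/m².
From L = 4πd²S, d = √(8.28×10^26/(4π·5801)) = 1.066×10^11 m = 0.7124 AU.

0.712 AU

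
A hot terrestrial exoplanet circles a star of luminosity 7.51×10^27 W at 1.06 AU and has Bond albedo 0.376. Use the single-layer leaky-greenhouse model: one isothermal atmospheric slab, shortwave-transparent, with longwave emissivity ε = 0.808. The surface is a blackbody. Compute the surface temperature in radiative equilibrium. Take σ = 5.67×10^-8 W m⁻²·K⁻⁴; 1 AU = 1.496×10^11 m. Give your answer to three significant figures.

d = 1.06 × 1.496×10^11 m = 1.586×10^11 m.
Flux at the orbit: S = L/(4πd²) = 7.51×10^27/(4π·(1.59×10^11)²) = 23770 W m⁻².
At the top of the atmosphere, σT_e⁴ = S(1−α)/4 = 3707 W m⁻², giving T_e = 505.7 K.
Surface balance with a leaky layer gives σT_s⁴ = σT_e⁴·2/(2−ε), so T_s = T_e·[2/(2−0.808)]^(1/4) = 575.5 K.

576 kelvin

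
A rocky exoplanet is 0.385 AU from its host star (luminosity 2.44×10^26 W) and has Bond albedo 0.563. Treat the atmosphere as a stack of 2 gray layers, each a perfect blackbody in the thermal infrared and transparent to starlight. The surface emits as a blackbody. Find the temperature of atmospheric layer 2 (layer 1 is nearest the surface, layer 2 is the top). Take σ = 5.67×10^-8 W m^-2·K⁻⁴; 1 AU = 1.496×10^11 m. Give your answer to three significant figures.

326 kelvin

d = 0.385 × 1.496×10^11 m = 5.760×10^10 m.
S = L/(4πd²) = 5853 W m^-2.
The effective emission temperature is T_e = [S(1−α)/(4σ)]^¼ = 325.9 K.
In the N-layer model, layer k (counted from the surface) has T_k = (N+1−k)^(1/4)·T_e.
With k = 2: T_2 = (2+1−2)^¼·325.9 K = 325.9 K.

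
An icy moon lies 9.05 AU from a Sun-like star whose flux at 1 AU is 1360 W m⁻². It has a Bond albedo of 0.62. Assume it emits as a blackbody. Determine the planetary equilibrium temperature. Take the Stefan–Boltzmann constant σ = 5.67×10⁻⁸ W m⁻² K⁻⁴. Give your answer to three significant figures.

By the inverse-square law, S = 1360/9.05² = 16.61 W m⁻².
The planet absorbs (1−α)S over its disc πR² and re-emits over 4πR², so the mean absorbed flux is (1−0.62)·16.61/4 = 1.577 W m⁻².
Set σT⁴ = 1.577 → T = (1.577/σ)^(1/4) = 72.63 K.

72.6 K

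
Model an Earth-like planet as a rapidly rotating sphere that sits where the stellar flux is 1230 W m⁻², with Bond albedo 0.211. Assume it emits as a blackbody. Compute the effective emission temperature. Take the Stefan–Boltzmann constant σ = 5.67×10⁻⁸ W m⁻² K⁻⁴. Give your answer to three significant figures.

256 K

Absorbed flux (global mean): S(1−α)/4 = 1230·0.789/4 = 242.6 W m⁻².
In equilibrium σT⁴ equals this, so T = 255.8 K.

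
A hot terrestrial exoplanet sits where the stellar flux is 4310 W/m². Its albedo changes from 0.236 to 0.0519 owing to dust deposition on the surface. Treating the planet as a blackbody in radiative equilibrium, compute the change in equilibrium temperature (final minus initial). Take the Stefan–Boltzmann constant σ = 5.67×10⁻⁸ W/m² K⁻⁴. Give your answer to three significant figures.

Before: T₁ = [4310·0.764/(4σ)]^(1/4) = 347.1 K.
With α = 0.0519, T₂ = 366.4 K.
Change: 366.4 − 347.1 = 19.25 K.

19.3 kelvin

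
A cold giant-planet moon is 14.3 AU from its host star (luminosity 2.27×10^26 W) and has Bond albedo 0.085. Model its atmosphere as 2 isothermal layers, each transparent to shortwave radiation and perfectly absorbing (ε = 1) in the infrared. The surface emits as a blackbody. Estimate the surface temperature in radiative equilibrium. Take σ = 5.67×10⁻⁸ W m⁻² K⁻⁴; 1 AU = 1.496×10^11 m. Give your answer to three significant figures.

83.1 K

d = 14.3 × 1.496×10^11 m = 2.139×10^12 m.
S = L/(4πd²) = 3.947 W m⁻².
OLR = S(1−α)/4 = 0.9029 W m⁻²; the top layer radiates at T_e = 63.17 K.
Layer-by-layer balance gives σT_s⁴ = (N+1)σT_e⁴, so T_s = 3^¼·63.17 = 83.14 K.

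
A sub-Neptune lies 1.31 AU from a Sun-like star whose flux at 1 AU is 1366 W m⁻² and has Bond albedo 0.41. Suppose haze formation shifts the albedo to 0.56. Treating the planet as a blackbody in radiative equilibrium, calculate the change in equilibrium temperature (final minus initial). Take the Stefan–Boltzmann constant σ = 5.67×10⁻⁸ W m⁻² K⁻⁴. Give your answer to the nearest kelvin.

Irradiance scales as 1/d², so S = 1366 W m⁻² × (1/1.31)² = 796.0 W m⁻².
Initial: T₁ = [S(1−0.41)/(4σ)]^(1/4) = 213.3 K.
With α = 0.56, T₂ = 198.2 K.
Change: 198.2 − 213.3 = -15.08 K.

-15 K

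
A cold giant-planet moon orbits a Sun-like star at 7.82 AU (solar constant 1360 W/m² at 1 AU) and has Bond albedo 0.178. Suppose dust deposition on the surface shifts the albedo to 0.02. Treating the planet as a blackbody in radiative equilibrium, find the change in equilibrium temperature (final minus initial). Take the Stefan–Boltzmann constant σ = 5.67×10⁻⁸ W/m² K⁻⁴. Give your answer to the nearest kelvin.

Flux at the orbit: S = 1360/(7.82)² = 22.24 W/m².
Initial: T₁ = [S(1−0.178)/(4σ)]^(1/4) = 94.75 K.
After:  T₂ = [22.24·0.98/(4σ)]^(1/4) = 99.01 K.
Change: 99.01 − 94.75 = 4.258 K.

4 K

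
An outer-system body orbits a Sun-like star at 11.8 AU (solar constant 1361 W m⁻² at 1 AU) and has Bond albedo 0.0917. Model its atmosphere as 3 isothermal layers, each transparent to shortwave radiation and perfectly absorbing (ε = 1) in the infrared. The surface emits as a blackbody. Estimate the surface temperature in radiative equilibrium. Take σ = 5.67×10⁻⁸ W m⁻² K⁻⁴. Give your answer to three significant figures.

112 kelvin

Flux at the orbit: S = 1361/(11.8)² = 9.774 W m⁻².
The effective emission temperature is T_e = [S(1−α)/(4σ)]^¼ = 79.10 K.
With N = 3 opaque layers, T_s = (N+1)^(1/4)·T_e = 4^(1/4)·79.10 = 111.9 K.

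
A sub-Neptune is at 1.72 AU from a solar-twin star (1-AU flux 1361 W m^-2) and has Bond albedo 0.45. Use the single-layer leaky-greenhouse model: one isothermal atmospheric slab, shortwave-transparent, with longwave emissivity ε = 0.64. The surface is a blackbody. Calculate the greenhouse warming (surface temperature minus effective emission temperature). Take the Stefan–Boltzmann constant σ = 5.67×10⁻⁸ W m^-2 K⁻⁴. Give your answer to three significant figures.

18.5 K

Flux at the orbit: S = 1361/(1.72)² = 460.0 W m^-2.
The planet radiates to space at T_e = [S(1−α)/(4σ)]^(1/4) = 182.8 K.
Surface balance with a leaky layer gives σT_s⁴ = σT_e⁴·2/(2−ε), so T_s = T_e·[2/(2−0.64)]^(1/4) = 201.3 K.
T_s − T_e = 201.3 − 182.8 = 18.50 K.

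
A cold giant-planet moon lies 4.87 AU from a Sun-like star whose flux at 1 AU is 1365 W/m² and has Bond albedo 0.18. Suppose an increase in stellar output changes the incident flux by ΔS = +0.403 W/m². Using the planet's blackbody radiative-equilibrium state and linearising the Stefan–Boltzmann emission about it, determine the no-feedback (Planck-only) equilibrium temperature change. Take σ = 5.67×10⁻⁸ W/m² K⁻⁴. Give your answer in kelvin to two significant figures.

Flux at the orbit: S = 1365/(4.87)² = 57.55 W/m².
The baseline emission temperature is T_e = 120.1 K.
Only a fraction (1−α) is absorbed and it's spread over 4πR², so ΔF = (1−α)ΔS/4 = 0.08262 W/m².
Linearising σT⁴ gives d(σT⁴)/dT = 4σT_e³ = 0.3929 W/m² per K.
ΔT₀ = ΔF/λ_P = 0.08262/0.3929 = 0.210 K.

0.21 K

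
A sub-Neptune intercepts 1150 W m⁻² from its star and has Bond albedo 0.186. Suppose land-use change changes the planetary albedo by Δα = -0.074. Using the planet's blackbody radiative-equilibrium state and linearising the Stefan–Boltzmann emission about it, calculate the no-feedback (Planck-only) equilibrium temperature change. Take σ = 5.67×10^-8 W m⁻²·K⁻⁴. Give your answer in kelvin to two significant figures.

5.8 K

The baseline emission temperature is T_e = 253.5 K.
ΔF = −(S/4)Δα = −(1150/4)×(-0.074) = 21.27 W m⁻².
Linearising σT⁴ gives d(σT⁴)/dT = 4σT_e³ = 3.693 W m⁻² per K.
ΔT₀ = ΔF/λ_P = 21.27/3.693 = 5.76 K.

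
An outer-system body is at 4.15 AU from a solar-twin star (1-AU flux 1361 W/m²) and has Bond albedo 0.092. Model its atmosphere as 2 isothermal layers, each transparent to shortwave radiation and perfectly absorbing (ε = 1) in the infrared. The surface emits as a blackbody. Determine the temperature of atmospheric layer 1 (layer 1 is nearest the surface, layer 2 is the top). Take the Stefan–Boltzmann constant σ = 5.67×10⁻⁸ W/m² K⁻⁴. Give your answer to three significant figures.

Irradiance scales as 1/d², so S = 1361 W/m² × (1/4.15)² = 79.02 W/m².
Top-of-atmosphere balance: σT_e⁴ = S(1−α)/4 = 17.94 W/m² → T_e = 133.4 K.
Each opaque layer satisfies 2T_j⁴ = T_{j−1}⁴ + T_{j+1}⁴, giving T_k⁴ = (N+1−k)T_e⁴.
With k = 1: T_1 = (2+1−1)^¼·133.4 K = 158.6 K.

159 K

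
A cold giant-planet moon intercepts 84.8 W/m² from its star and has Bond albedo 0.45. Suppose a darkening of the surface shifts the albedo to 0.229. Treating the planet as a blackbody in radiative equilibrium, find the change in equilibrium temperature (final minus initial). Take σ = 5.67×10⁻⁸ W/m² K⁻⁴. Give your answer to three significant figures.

With α = 0.45, T₁ = 119.8 K.
Final:   T₂ = [S(1−0.229)/(4σ)]^(1/4) = 130.3 K.
ΔT = T₂ − T₁ = 10.55 K.

10.6 K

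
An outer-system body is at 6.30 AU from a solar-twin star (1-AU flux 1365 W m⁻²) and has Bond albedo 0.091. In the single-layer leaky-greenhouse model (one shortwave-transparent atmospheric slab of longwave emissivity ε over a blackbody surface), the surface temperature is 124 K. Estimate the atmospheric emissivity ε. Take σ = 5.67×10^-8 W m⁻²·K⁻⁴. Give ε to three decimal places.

Flux at the orbit: S = 1365/(6.30)² = 34.39 W m⁻².
TOA balance gives T_e = 108.4 K.
T_s⁴ = T_e⁴·2/(2−ε) → ε = 2 − 2(T_e/T_s)⁴ = 2 − 2·(108.4/124)⁴ = 0.8340.

0.834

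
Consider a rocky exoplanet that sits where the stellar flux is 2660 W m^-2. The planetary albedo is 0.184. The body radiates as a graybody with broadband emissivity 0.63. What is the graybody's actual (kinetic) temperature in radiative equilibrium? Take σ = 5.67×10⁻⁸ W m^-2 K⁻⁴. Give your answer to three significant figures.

Averaging over the sphere, the absorbed flux is S(1−α)/4 = 542.6 W m^-2.
Radiative balance εσT⁴ = 542.6 gives T = [542.6/(0.63·σ)]^(1/4) = 351.1 K.

351 K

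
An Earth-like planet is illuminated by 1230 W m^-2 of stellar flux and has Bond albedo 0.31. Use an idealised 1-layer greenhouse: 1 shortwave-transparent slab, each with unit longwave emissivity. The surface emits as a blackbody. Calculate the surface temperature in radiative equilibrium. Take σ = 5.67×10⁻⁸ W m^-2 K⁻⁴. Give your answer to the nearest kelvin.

294 K

The effective emission temperature is T_e = [S(1−α)/(4σ)]^¼ = 247.3 K.
With N = 1 opaque layers, T_s = (N+1)^(1/4)·T_e = 2^(1/4)·247.3 = 294.1 K.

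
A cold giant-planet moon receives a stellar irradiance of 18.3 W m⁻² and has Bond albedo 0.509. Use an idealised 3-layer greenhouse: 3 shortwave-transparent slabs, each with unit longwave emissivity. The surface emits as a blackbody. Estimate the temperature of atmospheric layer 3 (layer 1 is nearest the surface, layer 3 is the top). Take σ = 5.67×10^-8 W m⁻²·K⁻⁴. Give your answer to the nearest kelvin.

79 kelvin

Top-of-atmosphere balance: σT_e⁴ = S(1−α)/4 = 2.246 W m⁻² → T_e = 79.34 K.
The net upward flux σT_e⁴ is constant between every pair of levels, so T_k⁴ = (N+1−k)T_e⁴.
T_3 = (1)^(1/4)·79.34 = 79.34 K.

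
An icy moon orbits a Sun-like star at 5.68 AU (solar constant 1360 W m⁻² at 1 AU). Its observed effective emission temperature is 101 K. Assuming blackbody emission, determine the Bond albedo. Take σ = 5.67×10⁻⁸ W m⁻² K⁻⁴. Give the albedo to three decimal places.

Irradiance scales as 1/d², so S = 1360 W m⁻² × (1/5.68)² = 42.15 W m⁻².
From σT⁴ = S(1−α)/4 we invert for α: 1−α = 4σT⁴/S.
σT⁴ = 5.900 W m⁻², so 4σT⁴ = 23.60 W m⁻².
Hence α = 1 − 23.60/42.15 = 0.4401.

0.440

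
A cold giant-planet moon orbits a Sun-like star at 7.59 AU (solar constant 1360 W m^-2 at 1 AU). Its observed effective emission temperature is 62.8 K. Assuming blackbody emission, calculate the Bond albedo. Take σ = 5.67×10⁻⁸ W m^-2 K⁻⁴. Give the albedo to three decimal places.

Irradiance scales as 1/d², so S = 1360 W m^-2 × (1/7.59)² = 23.61 W m^-2.
Rearranging the radiative balance, α = 1 − 4σT⁴/S.
4σT⁴ = 4·5.67×10⁻⁸·(62.8)⁴ = 3.528 W m^-2.
Hence α = 1 − 3.528/23.61 = 0.8506.

0.851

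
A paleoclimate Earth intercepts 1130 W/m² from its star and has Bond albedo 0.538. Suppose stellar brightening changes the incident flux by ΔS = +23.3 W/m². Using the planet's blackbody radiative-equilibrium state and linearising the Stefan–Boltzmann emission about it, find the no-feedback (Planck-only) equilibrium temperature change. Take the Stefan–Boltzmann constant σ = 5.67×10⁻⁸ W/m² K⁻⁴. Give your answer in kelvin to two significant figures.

1.1 K

The baseline emission temperature is T_e = 219.0 K.
Only a fraction (1−α) is absorbed and it's spread over 4πR², so ΔF = (1−α)ΔS/4 = 2.691 W/m².
Linearising σT⁴ gives d(σT⁴)/dT = 4σT_e³ = 2.383 W/m² per K.
So ΔT₀ = 2.691/2.383 = 1.13 K.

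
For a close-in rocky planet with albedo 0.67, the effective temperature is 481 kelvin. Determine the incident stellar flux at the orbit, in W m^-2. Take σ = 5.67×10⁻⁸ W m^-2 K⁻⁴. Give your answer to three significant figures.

36800 W m^-2

Invert the energy balance for S: S = 4σT⁴/(1−α).
The emitted flux is σT⁴ = 3035 W m^-2.
So S = 4×3035/(1−0.67) = 36790 W m^-2.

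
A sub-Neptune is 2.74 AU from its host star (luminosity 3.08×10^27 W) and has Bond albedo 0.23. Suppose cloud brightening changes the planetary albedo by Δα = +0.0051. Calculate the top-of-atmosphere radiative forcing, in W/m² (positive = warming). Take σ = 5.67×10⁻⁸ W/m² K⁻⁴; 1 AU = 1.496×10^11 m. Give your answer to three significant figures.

-1.86 W/m²

Orbital distance: d = 2.74 AU = 4.099×10^11 m.
Spreading L over a sphere of radius d: S = 3.08×10^27/(4π·4.10×10^11²) = 1459 W/m².
ΔF = −(S/4)Δα = −(1459/4)×(+0.0051) = -1.860 W/m².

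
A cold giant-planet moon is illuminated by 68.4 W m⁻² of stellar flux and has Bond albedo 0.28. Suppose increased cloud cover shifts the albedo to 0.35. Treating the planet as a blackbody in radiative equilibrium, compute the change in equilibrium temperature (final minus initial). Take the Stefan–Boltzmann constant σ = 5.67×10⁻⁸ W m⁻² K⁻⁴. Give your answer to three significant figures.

Before: T₁ = [68.40·0.72/(4σ)]^(1/4) = 121.4 K.
With α = 0.35, T₂ = 118.3 K.
ΔT = T₂ − T₁ = -3.065 K.

-3.06 K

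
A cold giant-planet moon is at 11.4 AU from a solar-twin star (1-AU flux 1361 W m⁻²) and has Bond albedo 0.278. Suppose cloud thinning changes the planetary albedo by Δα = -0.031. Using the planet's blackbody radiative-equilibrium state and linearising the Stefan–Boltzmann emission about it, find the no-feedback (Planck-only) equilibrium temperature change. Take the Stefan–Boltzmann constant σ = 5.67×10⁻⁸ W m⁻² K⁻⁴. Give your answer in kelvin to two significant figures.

0.82 K

Flux at the orbit: S = 1361/(11.4)² = 10.47 W m⁻².
Unperturbed T_e = [10.47·(1−0.278)/(4σ)]^¼ = 75.99 K.
ΔF = −(S/4)Δα = −(10.47/4)×(-0.031) = 0.08116 W m⁻².
Linearising σT⁴ gives d(σT⁴)/dT = 4σT_e³ = 0.09951 W m⁻² per K.
Hence the no-feedback warming is ΔF/(4σT_e³) = 0.816 K.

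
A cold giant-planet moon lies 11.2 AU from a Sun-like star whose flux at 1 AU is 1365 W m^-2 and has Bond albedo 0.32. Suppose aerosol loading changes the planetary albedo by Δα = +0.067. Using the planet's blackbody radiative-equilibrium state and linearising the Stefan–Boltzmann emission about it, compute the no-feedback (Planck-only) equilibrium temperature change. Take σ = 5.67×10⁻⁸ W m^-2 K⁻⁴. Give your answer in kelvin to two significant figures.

Flux at the orbit: S = 1365/(11.2)² = 10.88 W m^-2.
Unperturbed T_e = [10.88·(1−0.32)/(4σ)]^¼ = 75.58 K.
TOA radiative forcing: ΔF = −S·Δα/4 = −10.88·(+0.067)/4 = -0.1823 W m^-2.
Planck response: λ_P = 4σT_e³ = 4·5.67×10⁻⁸·(75.58)³ = 0.09791 W m^-2/K.
So ΔT₀ = -0.1823/0.09791 = -1.86 K.

-1.9 kelvin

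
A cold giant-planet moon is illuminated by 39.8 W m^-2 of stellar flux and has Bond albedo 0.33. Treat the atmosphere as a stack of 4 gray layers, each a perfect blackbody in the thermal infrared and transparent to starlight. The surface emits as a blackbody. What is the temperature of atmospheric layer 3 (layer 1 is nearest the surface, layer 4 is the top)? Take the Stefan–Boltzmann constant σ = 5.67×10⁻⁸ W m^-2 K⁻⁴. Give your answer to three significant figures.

124 K

OLR = S(1−α)/4 = 6.666 W m^-2; the top layer radiates at T_e = 104.1 K.
The net upward flux σT_e⁴ is constant between every pair of levels, so T_k⁴ = (N+1−k)T_e⁴.
T_3 = (2)^(1/4)·104.1 = 123.8 K.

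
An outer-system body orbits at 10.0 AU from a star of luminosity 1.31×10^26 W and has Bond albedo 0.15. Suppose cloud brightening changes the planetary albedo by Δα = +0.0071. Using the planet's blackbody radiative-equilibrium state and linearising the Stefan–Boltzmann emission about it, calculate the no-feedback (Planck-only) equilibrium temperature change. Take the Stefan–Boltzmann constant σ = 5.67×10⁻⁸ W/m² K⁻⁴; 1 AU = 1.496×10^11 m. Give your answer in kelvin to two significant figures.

-0.13 kelvin

Orbital distance: d = 10.0 AU = 1.496×10^12 m.
Spreading L over a sphere of radius d: S = 1.31×10^26/(4π·1.50×10^12²) = 4.658 W/m².
Unperturbed T_e = [4.658·(1−0.15)/(4σ)]^¼ = 64.64 K.
ΔF = −(S/4)Δα = −(4.658/4)×(+0.0071) = -0.008268 W/m².
Linearising σT⁴ gives d(σT⁴)/dT = 4σT_e³ = 0.06125 W/m² per K.
Hence the no-feedback warming is ΔF/(4σT_e³) = -0.135 K.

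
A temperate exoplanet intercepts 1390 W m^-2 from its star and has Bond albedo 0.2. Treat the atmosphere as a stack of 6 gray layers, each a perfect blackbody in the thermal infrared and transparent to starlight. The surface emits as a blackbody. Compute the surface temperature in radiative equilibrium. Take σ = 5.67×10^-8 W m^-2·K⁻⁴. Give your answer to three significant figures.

The effective emission temperature is T_e = [S(1−α)/(4σ)]^¼ = 264.6 K.
With N = 6 opaque layers, T_s = (N+1)^(1/4)·T_e = 7^(1/4)·264.6 = 430.4 K.

430 K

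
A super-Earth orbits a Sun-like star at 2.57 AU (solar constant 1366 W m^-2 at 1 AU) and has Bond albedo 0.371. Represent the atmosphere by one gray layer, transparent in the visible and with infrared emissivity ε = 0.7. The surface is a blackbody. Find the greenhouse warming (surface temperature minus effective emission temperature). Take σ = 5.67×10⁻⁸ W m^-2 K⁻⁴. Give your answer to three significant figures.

17.6 K

By the inverse-square law, S = 1366/2.57² = 206.8 W m^-2.
The planet radiates to space at T_e = [S(1−α)/(4σ)]^(1/4) = 154.8 K.
Surface balance with a leaky layer gives σT_s⁴ = σT_e⁴·2/(2−ε), so T_s = T_e·[2/(2−0.7)]^(1/4) = 172.4 K.
T_s − T_e = 172.4 − 154.8 = 17.60 K.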